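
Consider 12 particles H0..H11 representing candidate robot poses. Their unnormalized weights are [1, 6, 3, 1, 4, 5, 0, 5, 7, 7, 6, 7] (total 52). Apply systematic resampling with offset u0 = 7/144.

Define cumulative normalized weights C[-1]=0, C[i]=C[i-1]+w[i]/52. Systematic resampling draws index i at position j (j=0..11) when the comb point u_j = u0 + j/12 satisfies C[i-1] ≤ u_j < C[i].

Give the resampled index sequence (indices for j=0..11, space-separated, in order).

C = [1/52, 7/52, 5/26, 11/52, 15/52, 5/13, 5/13, 25/52, 8/13, 3/4, 45/52, 1]
j=0: u_0=7/144 ∈ [1/52, 7/52) → index 1
j=1: u_1=19/144 ∈ [1/52, 7/52) → index 1
j=2: u_2=31/144 ∈ [11/52, 15/52) → index 4
j=3: u_3=43/144 ∈ [15/52, 5/13) → index 5
j=4: u_4=55/144 ∈ [15/52, 5/13) → index 5
j=5: u_5=67/144 ∈ [5/13, 25/52) → index 7
j=6: u_6=79/144 ∈ [25/52, 8/13) → index 8
j=7: u_7=91/144 ∈ [8/13, 3/4) → index 9
j=8: u_8=103/144 ∈ [8/13, 3/4) → index 9
j=9: u_9=115/144 ∈ [3/4, 45/52) → index 10
j=10: u_10=127/144 ∈ [45/52, 1) → index 11
j=11: u_11=139/144 ∈ [45/52, 1) → index 11

1 1 4 5 5 7 8 9 9 10 11 11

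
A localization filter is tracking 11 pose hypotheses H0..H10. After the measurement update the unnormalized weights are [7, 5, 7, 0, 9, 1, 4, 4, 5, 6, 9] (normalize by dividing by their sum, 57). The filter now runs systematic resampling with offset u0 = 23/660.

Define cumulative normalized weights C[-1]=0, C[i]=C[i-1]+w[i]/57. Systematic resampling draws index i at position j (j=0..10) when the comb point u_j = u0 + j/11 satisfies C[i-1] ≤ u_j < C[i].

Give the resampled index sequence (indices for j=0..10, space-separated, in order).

C = [7/57, 4/19, 1/3, 1/3, 28/57, 29/57, 11/19, 37/57, 14/19, 16/19, 1]
j=0: u_0=23/660 ∈ [0, 7/57) → index 0
j=1: u_1=83/660 ∈ [7/57, 4/19) → index 1
j=2: u_2=13/60 ∈ [4/19, 1/3) → index 2
j=3: u_3=203/660 ∈ [4/19, 1/3) → index 2
j=4: u_4=263/660 ∈ [1/3, 28/57) → index 4
j=5: u_5=323/660 ∈ [1/3, 28/57) → index 4
j=6: u_6=383/660 ∈ [11/19, 37/57) → index 7
j=7: u_7=443/660 ∈ [37/57, 14/19) → index 8
j=8: u_8=503/660 ∈ [14/19, 16/19) → index 9
j=9: u_9=563/660 ∈ [16/19, 1) → index 10
j=10: u_10=623/660 ∈ [16/19, 1) → index 10

0 1 2 2 4 4 7 8 9 10 10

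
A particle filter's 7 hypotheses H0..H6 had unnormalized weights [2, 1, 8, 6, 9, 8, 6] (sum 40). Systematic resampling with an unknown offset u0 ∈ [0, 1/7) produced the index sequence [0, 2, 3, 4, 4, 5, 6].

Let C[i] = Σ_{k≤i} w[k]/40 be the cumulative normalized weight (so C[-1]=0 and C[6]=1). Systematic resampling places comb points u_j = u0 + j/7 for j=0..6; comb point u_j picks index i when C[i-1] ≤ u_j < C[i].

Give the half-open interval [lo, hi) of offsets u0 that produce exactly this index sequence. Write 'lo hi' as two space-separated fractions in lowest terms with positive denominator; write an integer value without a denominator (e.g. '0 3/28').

0 1/20

C = [1/20, 3/40, 11/40, 17/40, 13/20, 17/20, 1]
j=0 picked index 0: u0 ∈ [0, 1/20)
j=1 picked index 2: u0 ∈ [-19/280, 37/280)
j=2 picked index 3: u0 ∈ [-3/280, 39/280)
j=3 picked index 4: u0 ∈ [-1/280, 31/140)
j=4 picked index 4: u0 ∈ [-41/280, 11/140)
j=5 picked index 5: u0 ∈ [-9/140, 19/140)
j=6 picked index 6: u0 ∈ [-1/140, 1/7)
intersection: [0, 1/20)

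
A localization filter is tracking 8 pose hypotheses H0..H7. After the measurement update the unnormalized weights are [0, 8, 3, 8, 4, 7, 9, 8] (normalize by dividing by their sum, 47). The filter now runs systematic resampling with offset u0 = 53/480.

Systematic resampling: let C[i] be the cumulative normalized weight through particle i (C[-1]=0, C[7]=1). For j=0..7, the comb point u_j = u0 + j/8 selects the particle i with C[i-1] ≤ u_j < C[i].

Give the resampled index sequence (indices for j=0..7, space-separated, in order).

1 3 3 4 5 6 7 7

C = [0, 8/47, 11/47, 19/47, 23/47, 30/47, 39/47, 1]
j=0: u_0=53/480 ∈ [0, 8/47) → index 1
j=1: u_1=113/480 ∈ [11/47, 19/47) → index 3
j=2: u_2=173/480 ∈ [11/47, 19/47) → index 3
j=3: u_3=233/480 ∈ [19/47, 23/47) → index 4
j=4: u_4=293/480 ∈ [23/47, 30/47) → index 5
j=5: u_5=353/480 ∈ [30/47, 39/47) → index 6
j=6: u_6=413/480 ∈ [39/47, 1) → index 7
j=7: u_7=473/480 ∈ [39/47, 1) → index 7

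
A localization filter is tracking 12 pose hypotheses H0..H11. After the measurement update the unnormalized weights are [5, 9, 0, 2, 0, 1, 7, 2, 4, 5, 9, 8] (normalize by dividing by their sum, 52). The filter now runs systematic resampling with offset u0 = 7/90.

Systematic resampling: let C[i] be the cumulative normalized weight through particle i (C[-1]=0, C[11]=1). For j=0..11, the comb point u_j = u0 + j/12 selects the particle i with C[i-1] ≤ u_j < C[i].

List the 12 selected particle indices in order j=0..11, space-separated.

0 1 1 6 6 7 9 9 10 10 11 11

C = [5/52, 7/26, 7/26, 4/13, 4/13, 17/52, 6/13, 1/2, 15/26, 35/52, 11/13, 1]
j=0: u_0=7/90 ∈ [0, 5/52) → index 0
j=1: u_1=29/180 ∈ [5/52, 7/26) → index 1
j=2: u_2=11/45 ∈ [5/52, 7/26) → index 1
j=3: u_3=59/180 ∈ [17/52, 6/13) → index 6
j=4: u_4=37/90 ∈ [17/52, 6/13) → index 6
j=5: u_5=89/180 ∈ [6/13, 1/2) → index 7
j=6: u_6=26/45 ∈ [15/26, 35/52) → index 9
j=7: u_7=119/180 ∈ [15/26, 35/52) → index 9
j=8: u_8=67/90 ∈ [35/52, 11/13) → index 10
j=9: u_9=149/180 ∈ [35/52, 11/13) → index 10
j=10: u_10=41/45 ∈ [11/13, 1) → index 11
j=11: u_11=179/180 ∈ [11/13, 1) → index 11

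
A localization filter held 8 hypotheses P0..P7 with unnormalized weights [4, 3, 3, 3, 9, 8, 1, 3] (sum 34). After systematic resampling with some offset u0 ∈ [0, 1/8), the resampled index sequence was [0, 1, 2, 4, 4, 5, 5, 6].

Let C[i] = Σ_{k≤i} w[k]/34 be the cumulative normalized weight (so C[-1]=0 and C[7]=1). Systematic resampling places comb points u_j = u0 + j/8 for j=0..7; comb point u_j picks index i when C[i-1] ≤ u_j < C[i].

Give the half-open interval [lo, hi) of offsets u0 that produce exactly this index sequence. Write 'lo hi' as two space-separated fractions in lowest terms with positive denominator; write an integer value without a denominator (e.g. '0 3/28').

3/136 5/136

C = [2/17, 7/34, 5/17, 13/34, 11/17, 15/17, 31/34, 1]
j=0 picked index 0: u0 ∈ [0, 2/17)
j=1 picked index 1: u0 ∈ [-1/136, 11/136)
j=2 picked index 2: u0 ∈ [-3/68, 3/68)
j=3 picked index 4: u0 ∈ [1/136, 37/136)
j=4 picked index 4: u0 ∈ [-2/17, 5/34)
j=5 picked index 5: u0 ∈ [3/136, 35/136)
j=6 picked index 5: u0 ∈ [-7/68, 9/68)
j=7 picked index 6: u0 ∈ [1/136, 5/136)
intersection: [3/136, 5/136)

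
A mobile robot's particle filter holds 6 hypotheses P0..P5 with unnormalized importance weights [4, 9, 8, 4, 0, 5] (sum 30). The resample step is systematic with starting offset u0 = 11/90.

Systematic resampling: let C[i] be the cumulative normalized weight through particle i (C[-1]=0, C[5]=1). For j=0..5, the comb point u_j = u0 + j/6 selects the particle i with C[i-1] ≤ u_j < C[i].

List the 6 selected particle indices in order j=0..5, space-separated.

C = [2/15, 13/30, 7/10, 5/6, 5/6, 1]
j=0: u_0=11/90 ∈ [0, 2/15) → index 0
j=1: u_1=13/45 ∈ [2/15, 13/30) → index 1
j=2: u_2=41/90 ∈ [13/30, 7/10) → index 2
j=3: u_3=28/45 ∈ [13/30, 7/10) → index 2
j=4: u_4=71/90 ∈ [7/10, 5/6) → index 3
j=5: u_5=43/45 ∈ [5/6, 1) → index 5

0 1 2 2 3 5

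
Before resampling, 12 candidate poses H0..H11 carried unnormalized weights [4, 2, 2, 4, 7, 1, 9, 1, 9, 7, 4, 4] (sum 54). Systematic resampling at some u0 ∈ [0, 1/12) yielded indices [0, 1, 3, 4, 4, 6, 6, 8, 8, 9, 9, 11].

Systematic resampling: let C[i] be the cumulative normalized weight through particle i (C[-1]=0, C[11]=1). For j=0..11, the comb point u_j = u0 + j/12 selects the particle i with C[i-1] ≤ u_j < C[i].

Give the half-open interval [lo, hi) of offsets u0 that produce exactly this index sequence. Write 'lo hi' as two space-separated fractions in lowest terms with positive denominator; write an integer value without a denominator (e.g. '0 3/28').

1/108 1/54

C = [2/27, 1/9, 4/27, 2/9, 19/54, 10/27, 29/54, 5/9, 13/18, 23/27, 25/27, 1]
j=0 picked index 0: u0 ∈ [0, 2/27)
j=1 picked index 1: u0 ∈ [-1/108, 1/36)
j=2 picked index 3: u0 ∈ [-1/54, 1/18)
j=3 picked index 4: u0 ∈ [-1/36, 11/108)
j=4 picked index 4: u0 ∈ [-1/9, 1/54)
j=5 picked index 6: u0 ∈ [-5/108, 13/108)
j=6 picked index 6: u0 ∈ [-7/54, 1/27)
j=7 picked index 8: u0 ∈ [-1/36, 5/36)
j=8 picked index 8: u0 ∈ [-1/9, 1/18)
j=9 picked index 9: u0 ∈ [-1/36, 11/108)
j=10 picked index 9: u0 ∈ [-1/9, 1/54)
j=11 picked index 11: u0 ∈ [1/108, 1/12)
intersection: [1/108, 1/54)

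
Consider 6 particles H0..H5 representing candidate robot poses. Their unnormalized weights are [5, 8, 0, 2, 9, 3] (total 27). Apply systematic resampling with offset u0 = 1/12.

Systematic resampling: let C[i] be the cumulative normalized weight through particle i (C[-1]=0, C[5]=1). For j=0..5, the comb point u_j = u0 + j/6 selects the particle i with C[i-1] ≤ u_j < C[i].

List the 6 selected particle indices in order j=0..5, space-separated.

0 1 1 4 4 5

C = [5/27, 13/27, 13/27, 5/9, 8/9, 1]
j=0: u_0=1/12 ∈ [0, 5/27) → index 0
j=1: u_1=1/4 ∈ [5/27, 13/27) → index 1
j=2: u_2=5/12 ∈ [5/27, 13/27) → index 1
j=3: u_3=7/12 ∈ [5/9, 8/9) → index 4
j=4: u_4=3/4 ∈ [5/9, 8/9) → index 4
j=5: u_5=11/12 ∈ [8/9, 1) → index 5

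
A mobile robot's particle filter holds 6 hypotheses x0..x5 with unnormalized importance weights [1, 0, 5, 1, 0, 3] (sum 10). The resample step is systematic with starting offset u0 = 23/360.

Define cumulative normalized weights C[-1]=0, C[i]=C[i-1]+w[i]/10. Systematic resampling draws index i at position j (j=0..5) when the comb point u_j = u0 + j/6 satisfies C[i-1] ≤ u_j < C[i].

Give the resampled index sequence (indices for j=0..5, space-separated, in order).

C = [1/10, 1/10, 3/5, 7/10, 7/10, 1]
j=0: u_0=23/360 ∈ [0, 1/10) → index 0
j=1: u_1=83/360 ∈ [1/10, 3/5) → index 2
j=2: u_2=143/360 ∈ [1/10, 3/5) → index 2
j=3: u_3=203/360 ∈ [1/10, 3/5) → index 2
j=4: u_4=263/360 ∈ [7/10, 1) → index 5
j=5: u_5=323/360 ∈ [7/10, 1) → index 5

0 2 2 2 5 5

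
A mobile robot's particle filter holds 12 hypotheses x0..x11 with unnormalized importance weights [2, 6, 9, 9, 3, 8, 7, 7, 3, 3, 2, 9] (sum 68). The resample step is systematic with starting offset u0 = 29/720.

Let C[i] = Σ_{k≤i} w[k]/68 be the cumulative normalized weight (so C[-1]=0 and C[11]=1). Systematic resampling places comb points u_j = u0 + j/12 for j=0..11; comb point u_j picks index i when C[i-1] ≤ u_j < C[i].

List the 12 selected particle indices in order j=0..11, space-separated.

1 2 2 3 3 5 5 6 7 8 11 11

C = [1/34, 2/17, 1/4, 13/34, 29/68, 37/68, 11/17, 3/4, 27/34, 57/68, 59/68, 1]
j=0: u_0=29/720 ∈ [1/34, 2/17) → index 1
j=1: u_1=89/720 ∈ [2/17, 1/4) → index 2
j=2: u_2=149/720 ∈ [2/17, 1/4) → index 2
j=3: u_3=209/720 ∈ [1/4, 13/34) → index 3
j=4: u_4=269/720 ∈ [1/4, 13/34) → index 3
j=5: u_5=329/720 ∈ [29/68, 37/68) → index 5
j=6: u_6=389/720 ∈ [29/68, 37/68) → index 5
j=7: u_7=449/720 ∈ [37/68, 11/17) → index 6
j=8: u_8=509/720 ∈ [11/17, 3/4) → index 7
j=9: u_9=569/720 ∈ [3/4, 27/34) → index 8
j=10: u_10=629/720 ∈ [59/68, 1) → index 11
j=11: u_11=689/720 ∈ [59/68, 1) → index 11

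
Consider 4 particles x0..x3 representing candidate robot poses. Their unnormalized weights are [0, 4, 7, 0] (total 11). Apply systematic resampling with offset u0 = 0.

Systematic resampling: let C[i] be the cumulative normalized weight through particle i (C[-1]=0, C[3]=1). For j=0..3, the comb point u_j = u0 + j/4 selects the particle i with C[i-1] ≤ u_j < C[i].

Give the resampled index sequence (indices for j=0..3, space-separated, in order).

C = [0, 4/11, 1, 1]
j=0: u_0=0 ∈ [0, 4/11) → index 1
j=1: u_1=1/4 ∈ [0, 4/11) → index 1
j=2: u_2=1/2 ∈ [4/11, 1) → index 2
j=3: u_3=3/4 ∈ [4/11, 1) → index 2

1 1 2 2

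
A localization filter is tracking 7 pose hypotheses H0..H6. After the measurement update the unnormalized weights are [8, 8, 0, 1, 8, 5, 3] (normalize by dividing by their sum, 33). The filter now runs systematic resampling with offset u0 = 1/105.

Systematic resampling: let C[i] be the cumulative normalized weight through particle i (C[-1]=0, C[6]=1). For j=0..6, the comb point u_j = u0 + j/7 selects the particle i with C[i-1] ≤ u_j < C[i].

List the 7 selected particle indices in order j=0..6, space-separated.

0 0 1 1 4 4 5

C = [8/33, 16/33, 16/33, 17/33, 25/33, 10/11, 1]
j=0: u_0=1/105 ∈ [0, 8/33) → index 0
j=1: u_1=16/105 ∈ [0, 8/33) → index 0
j=2: u_2=31/105 ∈ [8/33, 16/33) → index 1
j=3: u_3=46/105 ∈ [8/33, 16/33) → index 1
j=4: u_4=61/105 ∈ [17/33, 25/33) → index 4
j=5: u_5=76/105 ∈ [17/33, 25/33) → index 4
j=6: u_6=13/15 ∈ [25/33, 10/11) → index 5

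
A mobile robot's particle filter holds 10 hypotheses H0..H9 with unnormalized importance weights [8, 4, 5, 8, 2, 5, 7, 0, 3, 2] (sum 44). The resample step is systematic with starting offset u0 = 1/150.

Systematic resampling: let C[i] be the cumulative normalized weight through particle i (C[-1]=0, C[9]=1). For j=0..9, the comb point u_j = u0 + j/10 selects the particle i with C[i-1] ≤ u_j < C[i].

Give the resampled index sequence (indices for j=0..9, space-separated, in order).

C = [2/11, 3/11, 17/44, 25/44, 27/44, 8/11, 39/44, 39/44, 21/22, 1]
j=0: u_0=1/150 ∈ [0, 2/11) → index 0
j=1: u_1=8/75 ∈ [0, 2/11) → index 0
j=2: u_2=31/150 ∈ [2/11, 3/11) → index 1
j=3: u_3=23/75 ∈ [3/11, 17/44) → index 2
j=4: u_4=61/150 ∈ [17/44, 25/44) → index 3
j=5: u_5=38/75 ∈ [17/44, 25/44) → index 3
j=6: u_6=91/150 ∈ [25/44, 27/44) → index 4
j=7: u_7=53/75 ∈ [27/44, 8/11) → index 5
j=8: u_8=121/150 ∈ [8/11, 39/44) → index 6
j=9: u_9=68/75 ∈ [39/44, 21/22) → index 8

0 0 1 2 3 3 4 5 6 8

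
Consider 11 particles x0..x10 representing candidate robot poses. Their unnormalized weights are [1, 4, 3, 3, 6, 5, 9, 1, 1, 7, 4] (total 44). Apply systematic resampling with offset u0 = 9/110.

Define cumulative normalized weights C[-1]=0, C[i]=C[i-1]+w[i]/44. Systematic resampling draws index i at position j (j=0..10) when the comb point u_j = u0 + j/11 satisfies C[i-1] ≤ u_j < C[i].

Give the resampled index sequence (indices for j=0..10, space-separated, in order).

C = [1/44, 5/44, 2/11, 1/4, 17/44, 1/2, 31/44, 8/11, 3/4, 10/11, 1]
j=0: u_0=9/110 ∈ [1/44, 5/44) → index 1
j=1: u_1=19/110 ∈ [5/44, 2/11) → index 2
j=2: u_2=29/110 ∈ [1/4, 17/44) → index 4
j=3: u_3=39/110 ∈ [1/4, 17/44) → index 4
j=4: u_4=49/110 ∈ [17/44, 1/2) → index 5
j=5: u_5=59/110 ∈ [1/2, 31/44) → index 6
j=6: u_6=69/110 ∈ [1/2, 31/44) → index 6
j=7: u_7=79/110 ∈ [31/44, 8/11) → index 7
j=8: u_8=89/110 ∈ [3/4, 10/11) → index 9
j=9: u_9=9/10 ∈ [3/4, 10/11) → index 9
j=10: u_10=109/110 ∈ [10/11, 1) → index 10

1 2 4 4 5 6 6 7 9 9 10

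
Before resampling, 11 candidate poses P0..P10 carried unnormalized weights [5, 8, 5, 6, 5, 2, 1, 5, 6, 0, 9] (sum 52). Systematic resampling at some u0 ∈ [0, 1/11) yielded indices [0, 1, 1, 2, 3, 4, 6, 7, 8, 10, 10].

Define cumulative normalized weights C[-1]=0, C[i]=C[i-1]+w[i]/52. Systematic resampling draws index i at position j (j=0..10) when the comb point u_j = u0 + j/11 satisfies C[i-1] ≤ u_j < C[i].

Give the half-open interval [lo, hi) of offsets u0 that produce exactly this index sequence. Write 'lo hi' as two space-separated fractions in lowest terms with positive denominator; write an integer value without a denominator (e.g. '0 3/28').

C = [5/52, 1/4, 9/26, 6/13, 29/52, 31/52, 8/13, 37/52, 43/52, 43/52, 1]
j=0 picked index 0: u0 ∈ [0, 5/52)
j=1 picked index 1: u0 ∈ [3/572, 7/44)
j=2 picked index 1: u0 ∈ [-49/572, 3/44)
j=3 picked index 2: u0 ∈ [-1/44, 21/286)
j=4 picked index 3: u0 ∈ [-5/286, 14/143)
j=5 picked index 4: u0 ∈ [1/143, 59/572)
j=6 picked index 6: u0 ∈ [29/572, 10/143)
j=7 picked index 7: u0 ∈ [-3/143, 43/572)
j=8 picked index 8: u0 ∈ [-9/572, 57/572)
j=9 picked index 10: u0 ∈ [5/572, 2/11)
j=10 picked index 10: u0 ∈ [-47/572, 1/11)
intersection: [29/572, 3/44)

29/572 3/44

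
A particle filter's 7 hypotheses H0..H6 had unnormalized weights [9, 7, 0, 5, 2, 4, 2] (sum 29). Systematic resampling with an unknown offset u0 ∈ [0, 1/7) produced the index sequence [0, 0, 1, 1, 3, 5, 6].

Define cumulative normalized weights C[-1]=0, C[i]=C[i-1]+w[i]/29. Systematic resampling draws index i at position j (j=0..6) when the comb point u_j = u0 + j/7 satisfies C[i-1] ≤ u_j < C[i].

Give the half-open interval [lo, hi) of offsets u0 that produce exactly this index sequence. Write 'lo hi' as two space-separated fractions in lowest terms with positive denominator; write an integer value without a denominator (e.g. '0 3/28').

C = [9/29, 16/29, 16/29, 21/29, 23/29, 27/29, 1]
j=0 picked index 0: u0 ∈ [0, 9/29)
j=1 picked index 0: u0 ∈ [-1/7, 34/203)
j=2 picked index 1: u0 ∈ [5/203, 54/203)
j=3 picked index 1: u0 ∈ [-24/203, 25/203)
j=4 picked index 3: u0 ∈ [-4/203, 31/203)
j=5 picked index 5: u0 ∈ [16/203, 44/203)
j=6 picked index 6: u0 ∈ [15/203, 1/7)
intersection: [16/203, 25/203)

16/203 25/203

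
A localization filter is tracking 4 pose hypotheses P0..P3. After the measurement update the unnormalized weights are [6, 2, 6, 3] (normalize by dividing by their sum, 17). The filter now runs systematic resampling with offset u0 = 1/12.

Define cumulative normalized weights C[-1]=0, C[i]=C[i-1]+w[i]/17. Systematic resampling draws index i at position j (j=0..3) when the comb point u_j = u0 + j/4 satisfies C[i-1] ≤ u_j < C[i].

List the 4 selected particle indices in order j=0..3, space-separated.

0 0 2 3

C = [6/17, 8/17, 14/17, 1]
j=0: u_0=1/12 ∈ [0, 6/17) → index 0
j=1: u_1=1/3 ∈ [0, 6/17) → index 0
j=2: u_2=7/12 ∈ [8/17, 14/17) → index 2
j=3: u_3=5/6 ∈ [14/17, 1) → index 3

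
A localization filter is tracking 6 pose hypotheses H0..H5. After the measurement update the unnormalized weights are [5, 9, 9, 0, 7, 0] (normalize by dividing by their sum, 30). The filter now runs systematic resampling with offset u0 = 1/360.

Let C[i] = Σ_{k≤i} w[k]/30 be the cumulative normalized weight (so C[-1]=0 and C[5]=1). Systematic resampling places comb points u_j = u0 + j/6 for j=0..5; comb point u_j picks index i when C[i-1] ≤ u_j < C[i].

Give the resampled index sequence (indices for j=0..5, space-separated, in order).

C = [1/6, 7/15, 23/30, 23/30, 1, 1]
j=0: u_0=1/360 ∈ [0, 1/6) → index 0
j=1: u_1=61/360 ∈ [1/6, 7/15) → index 1
j=2: u_2=121/360 ∈ [1/6, 7/15) → index 1
j=3: u_3=181/360 ∈ [7/15, 23/30) → index 2
j=4: u_4=241/360 ∈ [7/15, 23/30) → index 2
j=5: u_5=301/360 ∈ [23/30, 1) → index 4

0 1 1 2 2 4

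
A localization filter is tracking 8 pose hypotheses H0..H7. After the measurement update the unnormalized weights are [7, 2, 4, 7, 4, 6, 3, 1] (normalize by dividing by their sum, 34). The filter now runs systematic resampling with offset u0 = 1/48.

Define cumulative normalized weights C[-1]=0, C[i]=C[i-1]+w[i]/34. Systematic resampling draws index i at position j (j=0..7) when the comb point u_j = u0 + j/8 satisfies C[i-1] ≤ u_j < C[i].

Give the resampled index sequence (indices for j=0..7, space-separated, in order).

0 0 2 3 3 4 5 6

C = [7/34, 9/34, 13/34, 10/17, 12/17, 15/17, 33/34, 1]
j=0: u_0=1/48 ∈ [0, 7/34) → index 0
j=1: u_1=7/48 ∈ [0, 7/34) → index 0
j=2: u_2=13/48 ∈ [9/34, 13/34) → index 2
j=3: u_3=19/48 ∈ [13/34, 10/17) → index 3
j=4: u_4=25/48 ∈ [13/34, 10/17) → index 3
j=5: u_5=31/48 ∈ [10/17, 12/17) → index 4
j=6: u_6=37/48 ∈ [12/17, 15/17) → index 5
j=7: u_7=43/48 ∈ [15/17, 33/34) → index 6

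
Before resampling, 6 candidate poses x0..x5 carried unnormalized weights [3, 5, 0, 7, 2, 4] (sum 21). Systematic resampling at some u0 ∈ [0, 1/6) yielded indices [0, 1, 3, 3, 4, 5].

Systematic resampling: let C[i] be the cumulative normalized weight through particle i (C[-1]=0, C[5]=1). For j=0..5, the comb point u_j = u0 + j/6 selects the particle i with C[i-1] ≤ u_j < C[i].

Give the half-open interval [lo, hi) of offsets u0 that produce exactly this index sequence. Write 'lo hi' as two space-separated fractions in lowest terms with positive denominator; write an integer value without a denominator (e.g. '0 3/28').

1/21 1/7

C = [1/7, 8/21, 8/21, 5/7, 17/21, 1]
j=0 picked index 0: u0 ∈ [0, 1/7)
j=1 picked index 1: u0 ∈ [-1/42, 3/14)
j=2 picked index 3: u0 ∈ [1/21, 8/21)
j=3 picked index 3: u0 ∈ [-5/42, 3/14)
j=4 picked index 4: u0 ∈ [1/21, 1/7)
j=5 picked index 5: u0 ∈ [-1/42, 1/6)
intersection: [1/21, 1/7)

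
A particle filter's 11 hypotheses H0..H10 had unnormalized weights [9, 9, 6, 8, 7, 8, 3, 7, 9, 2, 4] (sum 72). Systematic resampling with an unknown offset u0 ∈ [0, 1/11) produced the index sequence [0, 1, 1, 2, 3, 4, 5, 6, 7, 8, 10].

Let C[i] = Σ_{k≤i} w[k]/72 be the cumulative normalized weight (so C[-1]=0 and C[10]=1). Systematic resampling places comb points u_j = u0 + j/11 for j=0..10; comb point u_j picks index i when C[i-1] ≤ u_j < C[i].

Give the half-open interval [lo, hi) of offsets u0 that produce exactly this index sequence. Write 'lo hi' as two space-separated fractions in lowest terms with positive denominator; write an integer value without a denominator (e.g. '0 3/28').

7/198 23/396

C = [1/8, 1/4, 1/3, 4/9, 13/24, 47/72, 25/36, 19/24, 11/12, 17/18, 1]
j=0 picked index 0: u0 ∈ [0, 1/8)
j=1 picked index 1: u0 ∈ [3/88, 7/44)
j=2 picked index 1: u0 ∈ [-5/88, 3/44)
j=3 picked index 2: u0 ∈ [-1/44, 2/33)
j=4 picked index 3: u0 ∈ [-1/33, 8/99)
j=5 picked index 4: u0 ∈ [-1/99, 23/264)
j=6 picked index 5: u0 ∈ [-1/264, 85/792)
j=7 picked index 6: u0 ∈ [13/792, 23/396)
j=8 picked index 7: u0 ∈ [-13/396, 17/264)
j=9 picked index 8: u0 ∈ [-7/264, 13/132)
j=10 picked index 10: u0 ∈ [7/198, 1/11)
intersection: [7/198, 23/396)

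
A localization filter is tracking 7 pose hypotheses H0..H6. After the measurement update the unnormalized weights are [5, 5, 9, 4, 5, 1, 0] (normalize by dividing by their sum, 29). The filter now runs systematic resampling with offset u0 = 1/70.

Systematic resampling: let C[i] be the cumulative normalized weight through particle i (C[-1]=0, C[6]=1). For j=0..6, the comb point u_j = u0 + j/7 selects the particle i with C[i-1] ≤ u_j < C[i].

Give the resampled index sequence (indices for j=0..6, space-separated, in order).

C = [5/29, 10/29, 19/29, 23/29, 28/29, 1, 1]
j=0: u_0=1/70 ∈ [0, 5/29) → index 0
j=1: u_1=11/70 ∈ [0, 5/29) → index 0
j=2: u_2=3/10 ∈ [5/29, 10/29) → index 1
j=3: u_3=31/70 ∈ [10/29, 19/29) → index 2
j=4: u_4=41/70 ∈ [10/29, 19/29) → index 2
j=5: u_5=51/70 ∈ [19/29, 23/29) → index 3
j=6: u_6=61/70 ∈ [23/29, 28/29) → index 4

0 0 1 2 2 3 4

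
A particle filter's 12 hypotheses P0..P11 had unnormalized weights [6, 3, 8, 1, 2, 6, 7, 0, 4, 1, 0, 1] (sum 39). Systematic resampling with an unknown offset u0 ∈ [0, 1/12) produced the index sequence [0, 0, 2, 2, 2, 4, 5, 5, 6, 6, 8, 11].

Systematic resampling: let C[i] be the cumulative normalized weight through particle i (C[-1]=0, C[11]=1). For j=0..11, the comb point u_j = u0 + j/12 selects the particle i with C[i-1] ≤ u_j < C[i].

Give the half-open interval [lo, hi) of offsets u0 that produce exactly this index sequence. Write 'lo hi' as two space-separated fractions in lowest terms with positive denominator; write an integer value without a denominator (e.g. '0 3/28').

C = [2/13, 3/13, 17/39, 6/13, 20/39, 2/3, 11/13, 11/13, 37/39, 38/39, 38/39, 1]
j=0 picked index 0: u0 ∈ [0, 2/13)
j=1 picked index 0: u0 ∈ [-1/12, 11/156)
j=2 picked index 2: u0 ∈ [5/78, 7/26)
j=3 picked index 2: u0 ∈ [-1/52, 29/156)
j=4 picked index 2: u0 ∈ [-4/39, 4/39)
j=5 picked index 4: u0 ∈ [7/156, 5/52)
j=6 picked index 5: u0 ∈ [1/78, 1/6)
j=7 picked index 5: u0 ∈ [-11/156, 1/12)
j=8 picked index 6: u0 ∈ [0, 7/39)
j=9 picked index 6: u0 ∈ [-1/12, 5/52)
j=10 picked index 8: u0 ∈ [1/78, 3/26)
j=11 picked index 11: u0 ∈ [3/52, 1/12)
intersection: [5/78, 11/156)

5/78 11/156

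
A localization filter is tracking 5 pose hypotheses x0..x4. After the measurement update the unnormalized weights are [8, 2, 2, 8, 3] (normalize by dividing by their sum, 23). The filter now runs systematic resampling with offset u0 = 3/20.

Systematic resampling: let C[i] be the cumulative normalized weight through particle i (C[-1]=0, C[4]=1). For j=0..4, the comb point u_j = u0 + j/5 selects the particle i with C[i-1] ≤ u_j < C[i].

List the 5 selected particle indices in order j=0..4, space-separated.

C = [8/23, 10/23, 12/23, 20/23, 1]
j=0: u_0=3/20 ∈ [0, 8/23) → index 0
j=1: u_1=7/20 ∈ [8/23, 10/23) → index 1
j=2: u_2=11/20 ∈ [12/23, 20/23) → index 3
j=3: u_3=3/4 ∈ [12/23, 20/23) → index 3
j=4: u_4=19/20 ∈ [20/23, 1) → index 4

0 1 3 3 4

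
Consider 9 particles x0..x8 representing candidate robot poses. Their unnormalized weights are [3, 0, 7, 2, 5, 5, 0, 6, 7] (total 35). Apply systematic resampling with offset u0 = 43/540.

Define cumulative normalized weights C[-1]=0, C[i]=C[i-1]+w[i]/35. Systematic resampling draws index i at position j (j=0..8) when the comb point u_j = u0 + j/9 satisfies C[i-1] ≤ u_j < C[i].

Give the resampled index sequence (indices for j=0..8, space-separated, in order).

0 2 3 4 5 7 7 8 8

C = [3/35, 3/35, 2/7, 12/35, 17/35, 22/35, 22/35, 4/5, 1]
j=0: u_0=43/540 ∈ [0, 3/35) → index 0
j=1: u_1=103/540 ∈ [3/35, 2/7) → index 2
j=2: u_2=163/540 ∈ [2/7, 12/35) → index 3
j=3: u_3=223/540 ∈ [12/35, 17/35) → index 4
j=4: u_4=283/540 ∈ [17/35, 22/35) → index 5
j=5: u_5=343/540 ∈ [22/35, 4/5) → index 7
j=6: u_6=403/540 ∈ [22/35, 4/5) → index 7
j=7: u_7=463/540 ∈ [4/5, 1) → index 8
j=8: u_8=523/540 ∈ [4/5, 1) → index 8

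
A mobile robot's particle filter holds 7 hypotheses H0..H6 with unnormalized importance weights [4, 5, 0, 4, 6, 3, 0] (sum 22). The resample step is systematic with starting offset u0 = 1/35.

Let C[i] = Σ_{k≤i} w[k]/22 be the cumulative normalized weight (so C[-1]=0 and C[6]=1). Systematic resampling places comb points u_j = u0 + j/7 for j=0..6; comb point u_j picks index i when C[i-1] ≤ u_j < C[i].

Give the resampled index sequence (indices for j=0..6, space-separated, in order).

C = [2/11, 9/22, 9/22, 13/22, 19/22, 1, 1]
j=0: u_0=1/35 ∈ [0, 2/11) → index 0
j=1: u_1=6/35 ∈ [0, 2/11) → index 0
j=2: u_2=11/35 ∈ [2/11, 9/22) → index 1
j=3: u_3=16/35 ∈ [9/22, 13/22) → index 3
j=4: u_4=3/5 ∈ [13/22, 19/22) → index 4
j=5: u_5=26/35 ∈ [13/22, 19/22) → index 4
j=6: u_6=31/35 ∈ [19/22, 1) → index 5

0 0 1 3 4 4 5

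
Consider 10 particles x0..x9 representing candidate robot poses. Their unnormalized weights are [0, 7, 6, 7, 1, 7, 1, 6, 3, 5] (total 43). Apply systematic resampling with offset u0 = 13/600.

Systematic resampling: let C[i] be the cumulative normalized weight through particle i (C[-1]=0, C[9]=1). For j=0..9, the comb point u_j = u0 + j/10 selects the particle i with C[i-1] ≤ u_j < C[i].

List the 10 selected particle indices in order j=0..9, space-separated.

1 1 2 3 3 5 5 7 8 9

C = [0, 7/43, 13/43, 20/43, 21/43, 28/43, 29/43, 35/43, 38/43, 1]
j=0: u_0=13/600 ∈ [0, 7/43) → index 1
j=1: u_1=73/600 ∈ [0, 7/43) → index 1
j=2: u_2=133/600 ∈ [7/43, 13/43) → index 2
j=3: u_3=193/600 ∈ [13/43, 20/43) → index 3
j=4: u_4=253/600 ∈ [13/43, 20/43) → index 3
j=5: u_5=313/600 ∈ [21/43, 28/43) → index 5
j=6: u_6=373/600 ∈ [21/43, 28/43) → index 5
j=7: u_7=433/600 ∈ [29/43, 35/43) → index 7
j=8: u_8=493/600 ∈ [35/43, 38/43) → index 8
j=9: u_9=553/600 ∈ [38/43, 1) → index 9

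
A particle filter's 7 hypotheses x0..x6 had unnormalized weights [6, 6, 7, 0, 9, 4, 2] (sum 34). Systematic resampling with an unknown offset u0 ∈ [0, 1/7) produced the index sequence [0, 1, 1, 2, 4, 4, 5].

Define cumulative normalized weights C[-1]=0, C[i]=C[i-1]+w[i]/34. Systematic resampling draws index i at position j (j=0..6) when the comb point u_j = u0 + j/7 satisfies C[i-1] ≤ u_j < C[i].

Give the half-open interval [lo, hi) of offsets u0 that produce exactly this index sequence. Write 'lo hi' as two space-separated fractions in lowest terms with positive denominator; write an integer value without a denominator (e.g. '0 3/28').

4/119 8/119

C = [3/17, 6/17, 19/34, 19/34, 14/17, 16/17, 1]
j=0 picked index 0: u0 ∈ [0, 3/17)
j=1 picked index 1: u0 ∈ [4/119, 25/119)
j=2 picked index 1: u0 ∈ [-13/119, 8/119)
j=3 picked index 2: u0 ∈ [-9/119, 31/238)
j=4 picked index 4: u0 ∈ [-3/238, 30/119)
j=5 picked index 4: u0 ∈ [-37/238, 13/119)
j=6 picked index 5: u0 ∈ [-4/119, 10/119)
intersection: [4/119, 8/119)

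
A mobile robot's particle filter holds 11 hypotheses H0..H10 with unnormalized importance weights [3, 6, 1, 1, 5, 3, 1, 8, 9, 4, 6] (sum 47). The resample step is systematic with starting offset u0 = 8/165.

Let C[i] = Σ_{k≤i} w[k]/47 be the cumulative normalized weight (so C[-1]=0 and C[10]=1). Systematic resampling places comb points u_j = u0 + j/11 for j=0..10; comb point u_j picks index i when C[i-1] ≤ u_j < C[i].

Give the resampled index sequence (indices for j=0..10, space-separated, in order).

0 1 3 4 6 7 7 8 8 9 10

C = [3/47, 9/47, 10/47, 11/47, 16/47, 19/47, 20/47, 28/47, 37/47, 41/47, 1]
j=0: u_0=8/165 ∈ [0, 3/47) → index 0
j=1: u_1=23/165 ∈ [3/47, 9/47) → index 1
j=2: u_2=38/165 ∈ [10/47, 11/47) → index 3
j=3: u_3=53/165 ∈ [11/47, 16/47) → index 4
j=4: u_4=68/165 ∈ [19/47, 20/47) → index 6
j=5: u_5=83/165 ∈ [20/47, 28/47) → index 7
j=6: u_6=98/165 ∈ [20/47, 28/47) → index 7
j=7: u_7=113/165 ∈ [28/47, 37/47) → index 8
j=8: u_8=128/165 ∈ [28/47, 37/47) → index 8
j=9: u_9=13/15 ∈ [37/47, 41/47) → index 9
j=10: u_10=158/165 ∈ [41/47, 1) → index 10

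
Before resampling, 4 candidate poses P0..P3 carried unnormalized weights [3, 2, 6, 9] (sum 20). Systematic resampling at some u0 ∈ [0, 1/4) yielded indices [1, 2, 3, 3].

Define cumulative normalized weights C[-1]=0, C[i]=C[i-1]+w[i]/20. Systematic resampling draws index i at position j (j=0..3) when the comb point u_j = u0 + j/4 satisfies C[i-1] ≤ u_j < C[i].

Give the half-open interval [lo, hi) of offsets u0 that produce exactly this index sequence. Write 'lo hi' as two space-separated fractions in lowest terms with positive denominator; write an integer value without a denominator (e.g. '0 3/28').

C = [3/20, 1/4, 11/20, 1]
j=0 picked index 1: u0 ∈ [3/20, 1/4)
j=1 picked index 2: u0 ∈ [0, 3/10)
j=2 picked index 3: u0 ∈ [1/20, 1/2)
j=3 picked index 3: u0 ∈ [-1/5, 1/4)
intersection: [3/20, 1/4)

3/20 1/4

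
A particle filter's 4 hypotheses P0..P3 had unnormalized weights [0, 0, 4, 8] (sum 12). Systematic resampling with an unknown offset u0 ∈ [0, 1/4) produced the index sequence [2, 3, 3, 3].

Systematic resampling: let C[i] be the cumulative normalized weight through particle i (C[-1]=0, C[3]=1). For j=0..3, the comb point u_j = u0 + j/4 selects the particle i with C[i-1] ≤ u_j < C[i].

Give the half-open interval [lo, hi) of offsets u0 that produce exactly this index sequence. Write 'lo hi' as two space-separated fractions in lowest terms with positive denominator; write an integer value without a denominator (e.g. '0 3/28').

C = [0, 0, 1/3, 1]
j=0 picked index 2: u0 ∈ [0, 1/3)
j=1 picked index 3: u0 ∈ [1/12, 3/4)
j=2 picked index 3: u0 ∈ [-1/6, 1/2)
j=3 picked index 3: u0 ∈ [-5/12, 1/4)
intersection: [1/12, 1/4)

1/12 1/4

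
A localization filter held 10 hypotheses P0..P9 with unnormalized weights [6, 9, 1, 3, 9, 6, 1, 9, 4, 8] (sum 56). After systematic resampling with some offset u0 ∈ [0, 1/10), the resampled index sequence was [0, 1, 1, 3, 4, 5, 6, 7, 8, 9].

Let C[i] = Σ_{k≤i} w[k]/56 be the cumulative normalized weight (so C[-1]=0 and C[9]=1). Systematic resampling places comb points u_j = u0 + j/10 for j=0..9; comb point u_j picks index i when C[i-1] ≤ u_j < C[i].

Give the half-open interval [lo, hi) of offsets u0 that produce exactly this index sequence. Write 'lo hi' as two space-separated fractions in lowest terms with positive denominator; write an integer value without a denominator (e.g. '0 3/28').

C = [3/28, 15/56, 2/7, 19/56, 1/2, 17/28, 5/8, 11/14, 6/7, 1]
j=0 picked index 0: u0 ∈ [0, 3/28)
j=1 picked index 1: u0 ∈ [1/140, 47/280)
j=2 picked index 1: u0 ∈ [-13/140, 19/280)
j=3 picked index 3: u0 ∈ [-1/70, 11/280)
j=4 picked index 4: u0 ∈ [-17/280, 1/10)
j=5 picked index 5: u0 ∈ [0, 3/28)
j=6 picked index 6: u0 ∈ [1/140, 1/40)
j=7 picked index 7: u0 ∈ [-3/40, 3/35)
j=8 picked index 8: u0 ∈ [-1/70, 2/35)
j=9 picked index 9: u0 ∈ [-3/70, 1/10)
intersection: [1/140, 1/40)

1/140 1/40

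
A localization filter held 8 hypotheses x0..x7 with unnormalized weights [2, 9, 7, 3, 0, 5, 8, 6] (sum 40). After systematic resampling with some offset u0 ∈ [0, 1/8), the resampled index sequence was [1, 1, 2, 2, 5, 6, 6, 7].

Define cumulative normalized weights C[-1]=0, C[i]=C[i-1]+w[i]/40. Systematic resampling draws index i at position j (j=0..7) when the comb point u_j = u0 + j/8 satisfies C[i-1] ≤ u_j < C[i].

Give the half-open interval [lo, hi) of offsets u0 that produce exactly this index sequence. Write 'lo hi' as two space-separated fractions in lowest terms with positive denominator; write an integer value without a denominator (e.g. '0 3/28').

C = [1/20, 11/40, 9/20, 21/40, 21/40, 13/20, 17/20, 1]
j=0 picked index 1: u0 ∈ [1/20, 11/40)
j=1 picked index 1: u0 ∈ [-3/40, 3/20)
j=2 picked index 2: u0 ∈ [1/40, 1/5)
j=3 picked index 2: u0 ∈ [-1/10, 3/40)
j=4 picked index 5: u0 ∈ [1/40, 3/20)
j=5 picked index 6: u0 ∈ [1/40, 9/40)
j=6 picked index 6: u0 ∈ [-1/10, 1/10)
j=7 picked index 7: u0 ∈ [-1/40, 1/8)
intersection: [1/20, 3/40)

1/20 3/40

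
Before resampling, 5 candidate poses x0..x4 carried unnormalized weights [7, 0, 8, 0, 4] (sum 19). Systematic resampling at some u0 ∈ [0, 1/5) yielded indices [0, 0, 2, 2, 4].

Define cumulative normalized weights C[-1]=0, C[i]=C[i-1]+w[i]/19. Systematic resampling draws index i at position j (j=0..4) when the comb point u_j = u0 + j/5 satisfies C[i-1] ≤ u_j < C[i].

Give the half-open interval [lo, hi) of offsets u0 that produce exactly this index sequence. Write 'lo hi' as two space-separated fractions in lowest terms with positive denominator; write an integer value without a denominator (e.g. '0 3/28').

0 16/95

C = [7/19, 7/19, 15/19, 15/19, 1]
j=0 picked index 0: u0 ∈ [0, 7/19)
j=1 picked index 0: u0 ∈ [-1/5, 16/95)
j=2 picked index 2: u0 ∈ [-3/95, 37/95)
j=3 picked index 2: u0 ∈ [-22/95, 18/95)
j=4 picked index 4: u0 ∈ [-1/95, 1/5)
intersection: [0, 16/95)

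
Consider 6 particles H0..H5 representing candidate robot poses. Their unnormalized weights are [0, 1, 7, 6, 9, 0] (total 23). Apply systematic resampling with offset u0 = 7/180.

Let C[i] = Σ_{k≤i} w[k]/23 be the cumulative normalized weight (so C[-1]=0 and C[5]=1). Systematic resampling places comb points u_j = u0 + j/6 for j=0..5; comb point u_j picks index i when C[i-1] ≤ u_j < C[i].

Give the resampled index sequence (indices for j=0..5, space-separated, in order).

1 2 3 3 4 4

C = [0, 1/23, 8/23, 14/23, 1, 1]
j=0: u_0=7/180 ∈ [0, 1/23) → index 1
j=1: u_1=37/180 ∈ [1/23, 8/23) → index 2
j=2: u_2=67/180 ∈ [8/23, 14/23) → index 3
j=3: u_3=97/180 ∈ [8/23, 14/23) → index 3
j=4: u_4=127/180 ∈ [14/23, 1) → index 4
j=5: u_5=157/180 ∈ [14/23, 1) → index 4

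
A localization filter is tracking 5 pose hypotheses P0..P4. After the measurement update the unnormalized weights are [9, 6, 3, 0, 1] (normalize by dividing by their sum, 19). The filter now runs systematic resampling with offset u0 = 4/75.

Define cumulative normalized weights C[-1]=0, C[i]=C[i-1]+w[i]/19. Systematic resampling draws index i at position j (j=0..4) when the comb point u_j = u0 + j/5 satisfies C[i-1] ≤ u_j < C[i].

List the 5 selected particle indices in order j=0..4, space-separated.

0 0 0 1 2

C = [9/19, 15/19, 18/19, 18/19, 1]
j=0: u_0=4/75 ∈ [0, 9/19) → index 0
j=1: u_1=19/75 ∈ [0, 9/19) → index 0
j=2: u_2=34/75 ∈ [0, 9/19) → index 0
j=3: u_3=49/75 ∈ [9/19, 15/19) → index 1
j=4: u_4=64/75 ∈ [15/19, 18/19) → index 2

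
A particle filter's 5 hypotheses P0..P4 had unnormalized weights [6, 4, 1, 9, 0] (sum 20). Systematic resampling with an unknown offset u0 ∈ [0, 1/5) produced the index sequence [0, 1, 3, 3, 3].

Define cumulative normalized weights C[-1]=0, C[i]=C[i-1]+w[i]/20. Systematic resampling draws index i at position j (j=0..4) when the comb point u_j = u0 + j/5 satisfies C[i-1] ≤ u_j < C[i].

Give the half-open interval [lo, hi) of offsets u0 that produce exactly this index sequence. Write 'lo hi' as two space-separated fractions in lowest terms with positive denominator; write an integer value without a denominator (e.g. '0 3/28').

3/20 1/5

C = [3/10, 1/2, 11/20, 1, 1]
j=0 picked index 0: u0 ∈ [0, 3/10)
j=1 picked index 1: u0 ∈ [1/10, 3/10)
j=2 picked index 3: u0 ∈ [3/20, 3/5)
j=3 picked index 3: u0 ∈ [-1/20, 2/5)
j=4 picked index 3: u0 ∈ [-1/4, 1/5)
intersection: [3/20, 1/5)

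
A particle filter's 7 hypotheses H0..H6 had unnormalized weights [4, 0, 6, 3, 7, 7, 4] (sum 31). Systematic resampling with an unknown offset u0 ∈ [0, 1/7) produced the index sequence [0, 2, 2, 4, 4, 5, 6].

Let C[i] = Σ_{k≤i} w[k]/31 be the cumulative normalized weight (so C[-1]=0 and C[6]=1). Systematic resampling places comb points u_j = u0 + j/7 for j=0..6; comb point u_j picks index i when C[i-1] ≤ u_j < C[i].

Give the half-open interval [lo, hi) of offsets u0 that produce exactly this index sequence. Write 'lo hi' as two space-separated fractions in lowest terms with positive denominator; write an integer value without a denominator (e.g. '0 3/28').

C = [4/31, 4/31, 10/31, 13/31, 20/31, 27/31, 1]
j=0 picked index 0: u0 ∈ [0, 4/31)
j=1 picked index 2: u0 ∈ [-3/217, 39/217)
j=2 picked index 2: u0 ∈ [-34/217, 8/217)
j=3 picked index 4: u0 ∈ [-2/217, 47/217)
j=4 picked index 4: u0 ∈ [-33/217, 16/217)
j=5 picked index 5: u0 ∈ [-15/217, 34/217)
j=6 picked index 6: u0 ∈ [3/217, 1/7)
intersection: [3/217, 8/217)

3/217 8/217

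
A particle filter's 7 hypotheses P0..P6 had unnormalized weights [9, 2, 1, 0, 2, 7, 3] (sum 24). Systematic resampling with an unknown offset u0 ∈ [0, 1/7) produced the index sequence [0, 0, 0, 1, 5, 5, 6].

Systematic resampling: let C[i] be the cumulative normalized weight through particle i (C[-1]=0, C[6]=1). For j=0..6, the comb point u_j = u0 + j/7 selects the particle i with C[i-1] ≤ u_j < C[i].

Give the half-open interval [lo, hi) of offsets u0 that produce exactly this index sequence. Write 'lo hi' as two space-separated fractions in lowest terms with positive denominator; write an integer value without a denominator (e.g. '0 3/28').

1/56 5/168

C = [3/8, 11/24, 1/2, 1/2, 7/12, 7/8, 1]
j=0 picked index 0: u0 ∈ [0, 3/8)
j=1 picked index 0: u0 ∈ [-1/7, 13/56)
j=2 picked index 0: u0 ∈ [-2/7, 5/56)
j=3 picked index 1: u0 ∈ [-3/56, 5/168)
j=4 picked index 5: u0 ∈ [1/84, 17/56)
j=5 picked index 5: u0 ∈ [-11/84, 9/56)
j=6 picked index 6: u0 ∈ [1/56, 1/7)
intersection: [1/56, 5/168)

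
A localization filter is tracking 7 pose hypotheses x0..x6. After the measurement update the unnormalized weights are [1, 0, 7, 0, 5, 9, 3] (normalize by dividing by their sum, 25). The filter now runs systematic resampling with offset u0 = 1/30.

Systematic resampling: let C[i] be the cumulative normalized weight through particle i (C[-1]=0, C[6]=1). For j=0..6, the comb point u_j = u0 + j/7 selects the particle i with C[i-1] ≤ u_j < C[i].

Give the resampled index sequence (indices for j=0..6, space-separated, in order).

0 2 2 4 5 5 6

C = [1/25, 1/25, 8/25, 8/25, 13/25, 22/25, 1]
j=0: u_0=1/30 ∈ [0, 1/25) → index 0
j=1: u_1=37/210 ∈ [1/25, 8/25) → index 2
j=2: u_2=67/210 ∈ [1/25, 8/25) → index 2
j=3: u_3=97/210 ∈ [8/25, 13/25) → index 4
j=4: u_4=127/210 ∈ [13/25, 22/25) → index 5
j=5: u_5=157/210 ∈ [13/25, 22/25) → index 5
j=6: u_6=187/210 ∈ [22/25, 1) → index 6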